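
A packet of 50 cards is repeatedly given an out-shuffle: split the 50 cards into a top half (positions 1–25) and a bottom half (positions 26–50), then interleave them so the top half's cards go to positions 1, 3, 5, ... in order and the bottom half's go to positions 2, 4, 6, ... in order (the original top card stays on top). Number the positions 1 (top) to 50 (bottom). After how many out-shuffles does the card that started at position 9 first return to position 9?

Follow position 9 under repeated out-shuffles:
9 → 17 → 33 → 16 → 31 → 12 → 23 → 45 → ... → 9 (length 21)
It first returns after 21 out-shuffles.

21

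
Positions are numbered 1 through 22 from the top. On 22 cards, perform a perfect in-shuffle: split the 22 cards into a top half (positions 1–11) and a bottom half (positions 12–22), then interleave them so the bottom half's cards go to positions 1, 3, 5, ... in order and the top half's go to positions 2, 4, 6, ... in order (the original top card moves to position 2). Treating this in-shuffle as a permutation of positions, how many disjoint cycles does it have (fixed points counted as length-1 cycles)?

2

Trace each unvisited position around until it returns:
(1 2 4 8 16 9 ... len 11) (5 10 20 17 11 22 ... len 11)
2 cycles in total.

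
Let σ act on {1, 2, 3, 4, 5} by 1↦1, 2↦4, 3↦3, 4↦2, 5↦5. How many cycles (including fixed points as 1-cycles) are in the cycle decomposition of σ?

Cycle decomposition: (1) (2 4) (3) (5).
4 cycles.

4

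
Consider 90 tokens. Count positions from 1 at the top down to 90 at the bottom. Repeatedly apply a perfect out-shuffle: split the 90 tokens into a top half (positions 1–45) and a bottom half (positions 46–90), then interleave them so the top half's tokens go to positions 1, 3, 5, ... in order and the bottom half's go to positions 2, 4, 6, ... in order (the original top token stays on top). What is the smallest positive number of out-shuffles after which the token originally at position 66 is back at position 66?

Follow position 66 under repeated out-shuffles:
66 → 42 → 83 → 76 → 62 → 34 → 67 → 44 → 87 → 84 → 78 → 66
It first returns after 11 out-shuffles.

11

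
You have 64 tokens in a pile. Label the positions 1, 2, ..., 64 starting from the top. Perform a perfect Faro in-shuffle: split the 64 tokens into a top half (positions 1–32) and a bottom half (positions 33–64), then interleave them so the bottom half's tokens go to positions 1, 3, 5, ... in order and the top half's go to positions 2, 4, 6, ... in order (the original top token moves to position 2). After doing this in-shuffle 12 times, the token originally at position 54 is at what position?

Track the token's position through each in-shuffle:
54 → 43 → 21 → 42 → 19 → 38 → 11 → 22 → 44 → 23 → 46 → 27 → 54

54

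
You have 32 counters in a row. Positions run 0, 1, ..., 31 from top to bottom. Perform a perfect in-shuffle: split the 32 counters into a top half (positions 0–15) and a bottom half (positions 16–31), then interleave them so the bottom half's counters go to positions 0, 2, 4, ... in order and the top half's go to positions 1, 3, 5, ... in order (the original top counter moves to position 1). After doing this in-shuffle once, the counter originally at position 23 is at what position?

14

Track the counter's position through each in-shuffle:
23 → 14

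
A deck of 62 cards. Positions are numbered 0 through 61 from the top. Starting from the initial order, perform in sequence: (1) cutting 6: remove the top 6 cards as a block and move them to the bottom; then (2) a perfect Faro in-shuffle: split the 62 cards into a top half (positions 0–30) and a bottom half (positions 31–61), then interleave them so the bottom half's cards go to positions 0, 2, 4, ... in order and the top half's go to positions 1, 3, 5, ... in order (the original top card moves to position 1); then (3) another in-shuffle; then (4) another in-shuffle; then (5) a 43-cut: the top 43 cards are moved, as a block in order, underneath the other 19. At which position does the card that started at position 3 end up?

Track the card from position 3 forward through each operation:
  after op 1 (cut 6): 3 → 59
  after op 2 (in-shuffle): 59 → 56
  after op 3 (in-shuffle): 56 → 50
  after op 4 (in-shuffle): 50 → 38
  after op 5 (cut 43): 38 → 57

57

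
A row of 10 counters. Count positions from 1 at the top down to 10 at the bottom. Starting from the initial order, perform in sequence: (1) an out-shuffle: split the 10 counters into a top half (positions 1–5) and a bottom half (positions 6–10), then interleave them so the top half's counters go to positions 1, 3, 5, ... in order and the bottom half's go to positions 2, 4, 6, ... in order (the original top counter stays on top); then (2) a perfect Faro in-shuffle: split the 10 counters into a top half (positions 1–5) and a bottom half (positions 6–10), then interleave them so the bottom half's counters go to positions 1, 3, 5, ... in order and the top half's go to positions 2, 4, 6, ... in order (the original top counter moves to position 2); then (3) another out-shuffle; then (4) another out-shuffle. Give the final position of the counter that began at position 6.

4

Track the counter from position 6 forward through each operation:
  after op 1 (out-shuffle): 6 → 2
  after op 2 (in-shuffle): 2 → 4
  after op 3 (out-shuffle): 4 → 7
  after op 4 (out-shuffle): 7 → 4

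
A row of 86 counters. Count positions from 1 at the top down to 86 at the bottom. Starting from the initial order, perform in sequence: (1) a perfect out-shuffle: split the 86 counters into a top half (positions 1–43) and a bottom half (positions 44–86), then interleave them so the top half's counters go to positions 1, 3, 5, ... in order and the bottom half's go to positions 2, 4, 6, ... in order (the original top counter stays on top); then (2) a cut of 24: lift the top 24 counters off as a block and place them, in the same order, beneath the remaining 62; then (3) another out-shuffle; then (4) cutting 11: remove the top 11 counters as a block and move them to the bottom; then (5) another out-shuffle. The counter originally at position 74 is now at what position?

42

Track the counter from position 74 forward through each operation:
  after op 1 (out-shuffle): 74 → 62
  after op 2 (cut 24): 62 → 38
  after op 3 (out-shuffle): 38 → 75
  after op 4 (cut 11): 75 → 64
  after op 5 (out-shuffle): 64 → 42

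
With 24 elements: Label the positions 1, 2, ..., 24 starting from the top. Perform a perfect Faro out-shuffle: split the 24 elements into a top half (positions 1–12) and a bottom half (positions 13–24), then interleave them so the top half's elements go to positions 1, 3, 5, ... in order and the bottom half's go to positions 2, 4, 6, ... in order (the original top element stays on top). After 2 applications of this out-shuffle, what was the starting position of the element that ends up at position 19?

Work backwards from position 19, undoing one out-shuffle at a time:
19 ← 10 ← 17
So the element now at position 19 started at position 17.

17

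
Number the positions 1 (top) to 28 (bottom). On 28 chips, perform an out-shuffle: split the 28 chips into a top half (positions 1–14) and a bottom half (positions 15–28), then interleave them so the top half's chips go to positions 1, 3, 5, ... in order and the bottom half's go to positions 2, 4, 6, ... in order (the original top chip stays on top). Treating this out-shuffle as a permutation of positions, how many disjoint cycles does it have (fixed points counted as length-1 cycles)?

Trace each unvisited position around until it returns:
(1) (2 3 5 9 17 6 ... len 18) (4 7 13 25 22 16) (10 19) (28)
5 cycles in total.

5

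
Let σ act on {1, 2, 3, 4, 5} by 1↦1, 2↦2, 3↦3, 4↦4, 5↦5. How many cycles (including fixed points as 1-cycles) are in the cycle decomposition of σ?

Cycle decomposition: (1) (2) (3) (4) (5).
5 cycles.

5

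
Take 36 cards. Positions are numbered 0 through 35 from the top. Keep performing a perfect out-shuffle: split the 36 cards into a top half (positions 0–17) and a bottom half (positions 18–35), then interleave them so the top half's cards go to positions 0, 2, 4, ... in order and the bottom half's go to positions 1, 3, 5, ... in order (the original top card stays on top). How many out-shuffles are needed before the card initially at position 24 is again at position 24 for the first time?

12

Follow position 24 under repeated out-shuffles:
24 → 13 → 26 → 17 → 34 → 33 → 31 → 27 → 19 → 3 → 6 → 12 → 24
It first returns after 12 out-shuffles.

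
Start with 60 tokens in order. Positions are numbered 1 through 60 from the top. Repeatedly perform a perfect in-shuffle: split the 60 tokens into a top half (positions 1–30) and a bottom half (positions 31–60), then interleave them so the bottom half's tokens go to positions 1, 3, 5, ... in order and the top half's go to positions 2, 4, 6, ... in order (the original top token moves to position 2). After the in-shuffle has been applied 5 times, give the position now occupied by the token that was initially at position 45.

37

Track the token's position through each in-shuffle:
45 → 29 → 58 → 55 → 49 → 37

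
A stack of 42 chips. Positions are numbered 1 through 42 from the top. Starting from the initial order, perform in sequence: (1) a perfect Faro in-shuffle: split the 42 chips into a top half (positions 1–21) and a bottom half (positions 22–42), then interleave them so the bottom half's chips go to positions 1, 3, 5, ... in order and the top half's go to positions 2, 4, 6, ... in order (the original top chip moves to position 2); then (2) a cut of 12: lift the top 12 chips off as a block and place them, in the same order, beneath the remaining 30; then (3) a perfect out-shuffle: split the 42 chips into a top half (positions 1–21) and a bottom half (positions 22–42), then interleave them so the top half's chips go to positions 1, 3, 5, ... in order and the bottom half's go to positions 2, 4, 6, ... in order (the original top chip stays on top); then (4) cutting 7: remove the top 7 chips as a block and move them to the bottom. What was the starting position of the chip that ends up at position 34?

38

Undo the operations in reverse order, starting from position 34:
  undo op 4 (cut 7): 34 ← 41
  undo op 3 (out-shuffle, from top half): 41 ← 21
  undo op 2 (cut 12): 21 ← 33
  undo op 1 (in-shuffle, from bottom half): 33 ← 38
So the chip at position 34 came from original position 38.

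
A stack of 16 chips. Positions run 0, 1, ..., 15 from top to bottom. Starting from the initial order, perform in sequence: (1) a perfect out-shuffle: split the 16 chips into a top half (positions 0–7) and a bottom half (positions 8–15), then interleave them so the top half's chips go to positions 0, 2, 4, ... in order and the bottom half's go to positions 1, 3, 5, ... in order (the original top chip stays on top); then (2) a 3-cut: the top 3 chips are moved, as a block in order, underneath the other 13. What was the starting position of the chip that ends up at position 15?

1

Undo the operations in reverse order, starting from position 15:
  undo op 2 (cut 3): 15 ← 2
  undo op 1 (out-shuffle, from top half): 2 ← 1
So the chip at position 15 came from original position 1.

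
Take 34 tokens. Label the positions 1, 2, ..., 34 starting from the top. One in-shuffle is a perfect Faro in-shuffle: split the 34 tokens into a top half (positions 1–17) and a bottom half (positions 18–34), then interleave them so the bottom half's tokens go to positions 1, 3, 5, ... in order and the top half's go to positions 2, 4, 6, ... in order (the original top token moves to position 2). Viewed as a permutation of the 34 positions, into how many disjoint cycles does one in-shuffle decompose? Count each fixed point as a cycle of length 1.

Trace each unvisited position around until it returns:
(1 2 4 8 16 32 ... len 12) (3 6 12 24 13 26 ... len 12) (5 10 20) (7 14 28 21) (15 30 25)
5 cycles in total.

5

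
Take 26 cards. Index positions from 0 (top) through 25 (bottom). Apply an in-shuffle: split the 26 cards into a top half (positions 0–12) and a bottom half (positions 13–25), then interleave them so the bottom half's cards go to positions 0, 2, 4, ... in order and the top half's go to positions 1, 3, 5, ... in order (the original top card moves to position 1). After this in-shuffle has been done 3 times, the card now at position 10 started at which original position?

24

Work backwards from position 10, undoing one in-shuffle at a time:
10 ← 18 ← 22 ← 24
So the card now at position 10 started at position 24.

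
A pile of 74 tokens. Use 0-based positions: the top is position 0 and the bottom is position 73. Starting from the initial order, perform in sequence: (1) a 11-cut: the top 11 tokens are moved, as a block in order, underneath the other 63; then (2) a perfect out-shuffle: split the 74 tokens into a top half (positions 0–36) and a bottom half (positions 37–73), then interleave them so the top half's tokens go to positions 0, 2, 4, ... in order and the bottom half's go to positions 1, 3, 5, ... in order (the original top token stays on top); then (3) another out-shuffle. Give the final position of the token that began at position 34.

19

Track the token from position 34 forward through each operation:
  after op 1 (cut 11): 34 → 23
  after op 2 (out-shuffle): 23 → 46
  after op 3 (out-shuffle): 46 → 19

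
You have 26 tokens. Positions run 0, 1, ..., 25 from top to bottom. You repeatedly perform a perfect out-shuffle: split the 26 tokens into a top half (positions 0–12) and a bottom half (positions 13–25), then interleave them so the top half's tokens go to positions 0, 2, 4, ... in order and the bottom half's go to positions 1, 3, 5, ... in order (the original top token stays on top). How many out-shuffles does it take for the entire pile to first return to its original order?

20

The out-shuffle permutes the 26 positions with cycle lengths [1, 1, 4, 20].
Every token is home exactly when every cycle has completed a whole number of laps, i.e. after lcm(1, 4, 20) = 20 out-shuffles.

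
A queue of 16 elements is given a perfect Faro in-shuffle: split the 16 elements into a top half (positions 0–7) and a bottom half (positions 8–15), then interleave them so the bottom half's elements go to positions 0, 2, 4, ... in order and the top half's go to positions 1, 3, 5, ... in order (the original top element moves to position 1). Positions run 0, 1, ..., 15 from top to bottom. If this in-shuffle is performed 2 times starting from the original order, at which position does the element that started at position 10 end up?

Track the element's position through each in-shuffle:
10 → 4 → 9

9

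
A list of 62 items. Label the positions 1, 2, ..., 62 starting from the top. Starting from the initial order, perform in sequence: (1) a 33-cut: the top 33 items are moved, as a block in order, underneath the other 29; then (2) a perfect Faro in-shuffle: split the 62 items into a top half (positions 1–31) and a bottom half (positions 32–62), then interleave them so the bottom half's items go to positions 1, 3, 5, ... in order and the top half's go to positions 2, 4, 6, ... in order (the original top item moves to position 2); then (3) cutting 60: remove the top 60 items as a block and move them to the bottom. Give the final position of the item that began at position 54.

Track the item from position 54 forward through each operation:
  after op 1 (cut 33): 54 → 21
  after op 2 (in-shuffle): 21 → 42
  after op 3 (cut 60): 42 → 44

44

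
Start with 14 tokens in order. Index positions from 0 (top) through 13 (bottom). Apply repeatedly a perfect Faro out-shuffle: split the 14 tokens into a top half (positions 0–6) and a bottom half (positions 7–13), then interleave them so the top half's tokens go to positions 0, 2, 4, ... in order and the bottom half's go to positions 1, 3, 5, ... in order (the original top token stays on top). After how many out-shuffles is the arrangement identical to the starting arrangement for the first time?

The out-shuffle permutes the 14 positions with cycle lengths [1, 1, 12].
Every token is home exactly when every cycle has completed a whole number of laps, i.e. after lcm(1, 12) = 12 out-shuffles.

12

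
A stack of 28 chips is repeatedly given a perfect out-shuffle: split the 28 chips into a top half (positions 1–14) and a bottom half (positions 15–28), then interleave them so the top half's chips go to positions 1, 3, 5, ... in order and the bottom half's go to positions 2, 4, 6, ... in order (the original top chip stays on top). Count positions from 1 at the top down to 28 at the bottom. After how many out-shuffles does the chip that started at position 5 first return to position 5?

Follow position 5 under repeated out-shuffles:
5 → 9 → 17 → 6 → 11 → 21 → 14 → 27 → 26 → 24 → 20 → 12 → 23 → 18 → 8 → 15 → 2 → 3 → 5
It first returns after 18 out-shuffles.

18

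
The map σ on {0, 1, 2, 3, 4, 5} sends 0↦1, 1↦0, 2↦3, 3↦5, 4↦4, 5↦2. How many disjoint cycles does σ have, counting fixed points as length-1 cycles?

3

Cycle decomposition: (0 1) (2 3 5) (4).
3 cycles.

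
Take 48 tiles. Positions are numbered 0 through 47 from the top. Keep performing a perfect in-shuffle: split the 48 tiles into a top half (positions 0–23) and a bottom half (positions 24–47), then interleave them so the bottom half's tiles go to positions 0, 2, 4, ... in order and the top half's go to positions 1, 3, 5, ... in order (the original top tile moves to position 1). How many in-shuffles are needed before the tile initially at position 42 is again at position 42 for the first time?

21

Follow position 42 under repeated in-shuffles:
42 → 36 → 24 → 0 → 1 → 3 → 7 → 15 → ... → 42 (length 21)
It first returns after 21 in-shuffles.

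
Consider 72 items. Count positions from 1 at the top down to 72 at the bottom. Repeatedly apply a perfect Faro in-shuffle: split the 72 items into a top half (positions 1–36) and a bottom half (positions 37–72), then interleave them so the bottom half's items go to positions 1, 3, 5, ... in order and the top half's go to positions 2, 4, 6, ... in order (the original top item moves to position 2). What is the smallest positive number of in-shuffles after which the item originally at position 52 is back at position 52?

Follow position 52 under repeated in-shuffles:
52 → 31 → 62 → 51 → 29 → 58 → 43 → 13 → 26 → 52
It first returns after 9 in-shuffles.

9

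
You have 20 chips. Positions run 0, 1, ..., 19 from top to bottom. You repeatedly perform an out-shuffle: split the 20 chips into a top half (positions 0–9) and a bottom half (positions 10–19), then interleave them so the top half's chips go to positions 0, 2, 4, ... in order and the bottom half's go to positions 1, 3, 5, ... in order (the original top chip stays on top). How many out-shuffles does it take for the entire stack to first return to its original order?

The out-shuffle permutes the 20 positions with cycle lengths [1, 1, 18].
Every chip is home exactly when every cycle has completed a whole number of laps, i.e. after lcm(1, 18) = 18 out-shuffles.

18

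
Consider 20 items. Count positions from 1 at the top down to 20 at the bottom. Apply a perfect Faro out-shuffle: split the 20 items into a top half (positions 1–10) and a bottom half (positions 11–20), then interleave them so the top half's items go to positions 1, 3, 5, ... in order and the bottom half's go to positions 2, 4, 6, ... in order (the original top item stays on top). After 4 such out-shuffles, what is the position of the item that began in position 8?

18

Track the item's position through each out-shuffle:
8 → 15 → 10 → 19 → 18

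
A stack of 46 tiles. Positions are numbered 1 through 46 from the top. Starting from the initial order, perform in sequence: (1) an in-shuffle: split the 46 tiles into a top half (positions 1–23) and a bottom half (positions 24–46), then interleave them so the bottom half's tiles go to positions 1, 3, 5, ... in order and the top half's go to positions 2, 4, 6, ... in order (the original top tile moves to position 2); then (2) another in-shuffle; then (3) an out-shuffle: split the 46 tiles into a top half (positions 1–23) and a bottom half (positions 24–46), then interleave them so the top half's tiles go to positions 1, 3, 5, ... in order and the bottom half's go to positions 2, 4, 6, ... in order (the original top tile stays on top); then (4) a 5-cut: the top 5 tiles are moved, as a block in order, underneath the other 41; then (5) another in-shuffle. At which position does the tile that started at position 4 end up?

Track the tile from position 4 forward through each operation:
  after op 1 (in-shuffle): 4 → 8
  after op 2 (in-shuffle): 8 → 16
  after op 3 (out-shuffle): 16 → 31
  after op 4 (cut 5): 31 → 26
  after op 5 (in-shuffle): 26 → 5

5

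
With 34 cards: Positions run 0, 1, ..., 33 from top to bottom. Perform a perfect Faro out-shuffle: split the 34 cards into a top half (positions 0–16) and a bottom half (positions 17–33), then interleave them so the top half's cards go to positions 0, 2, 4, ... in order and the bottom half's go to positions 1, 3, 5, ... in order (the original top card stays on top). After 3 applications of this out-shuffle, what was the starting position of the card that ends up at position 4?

Work backwards from position 4, undoing one out-shuffle at a time:
4 ← 2 ← 1 ← 17
So the card now at position 4 started at position 17.

17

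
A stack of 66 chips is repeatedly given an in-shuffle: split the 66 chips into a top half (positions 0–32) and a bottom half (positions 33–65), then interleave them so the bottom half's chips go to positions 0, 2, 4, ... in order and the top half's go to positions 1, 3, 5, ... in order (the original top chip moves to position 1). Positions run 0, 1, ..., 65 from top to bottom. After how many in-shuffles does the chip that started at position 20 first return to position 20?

66

Follow position 20 under repeated in-shuffles:
20 → 41 → 16 → 33 → 0 → 1 → 3 → 7 → ... → 20 (length 66)
It first returns after 66 in-shuffles.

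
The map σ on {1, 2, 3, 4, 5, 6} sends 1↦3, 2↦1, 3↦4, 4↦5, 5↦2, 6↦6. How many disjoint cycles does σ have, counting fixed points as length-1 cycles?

2

Cycle decomposition: (1 3 4 5 2) (6).
2 cycles.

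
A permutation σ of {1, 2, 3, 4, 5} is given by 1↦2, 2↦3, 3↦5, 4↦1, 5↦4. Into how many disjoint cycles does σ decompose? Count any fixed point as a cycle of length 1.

1

Cycle decomposition: (1 2 3 5 4).
1 cycle.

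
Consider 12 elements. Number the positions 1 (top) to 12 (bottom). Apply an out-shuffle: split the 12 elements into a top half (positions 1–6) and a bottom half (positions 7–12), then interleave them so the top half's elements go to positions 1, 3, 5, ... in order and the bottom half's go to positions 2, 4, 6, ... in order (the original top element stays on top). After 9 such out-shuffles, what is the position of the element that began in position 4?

Track the element's position through each out-shuffle:
4 → 7 → 2 → 3 → 5 → 9 → 6 → 11 → 10 → 8

8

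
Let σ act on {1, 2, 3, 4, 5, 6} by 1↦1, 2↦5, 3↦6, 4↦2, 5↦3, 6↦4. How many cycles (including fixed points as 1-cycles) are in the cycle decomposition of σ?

Cycle decomposition: (1) (2 5 3 6 4).
2 cycles.

2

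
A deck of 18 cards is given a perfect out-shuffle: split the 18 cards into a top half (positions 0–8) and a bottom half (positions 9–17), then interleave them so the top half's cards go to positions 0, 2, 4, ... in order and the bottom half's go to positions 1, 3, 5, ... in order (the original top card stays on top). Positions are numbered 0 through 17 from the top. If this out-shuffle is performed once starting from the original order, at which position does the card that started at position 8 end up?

Track the card's position through each out-shuffle:
8 → 16

16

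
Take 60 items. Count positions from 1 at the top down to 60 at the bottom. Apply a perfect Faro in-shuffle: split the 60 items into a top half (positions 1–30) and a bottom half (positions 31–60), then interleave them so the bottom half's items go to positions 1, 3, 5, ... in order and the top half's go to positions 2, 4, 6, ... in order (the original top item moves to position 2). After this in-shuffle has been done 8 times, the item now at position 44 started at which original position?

24

Work backwards from position 44, undoing one in-shuffle at a time:
44 ← 22 ← 11 ← 36 ← 18 ← 9 ← 35 ← 48 ← 24
So the item now at position 44 started at position 24.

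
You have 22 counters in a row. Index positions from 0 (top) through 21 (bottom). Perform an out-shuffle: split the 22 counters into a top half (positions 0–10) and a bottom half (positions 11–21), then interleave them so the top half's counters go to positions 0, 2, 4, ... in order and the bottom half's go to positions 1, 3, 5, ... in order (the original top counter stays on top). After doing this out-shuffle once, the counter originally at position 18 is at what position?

15

Track the counter's position through each out-shuffle:
18 → 15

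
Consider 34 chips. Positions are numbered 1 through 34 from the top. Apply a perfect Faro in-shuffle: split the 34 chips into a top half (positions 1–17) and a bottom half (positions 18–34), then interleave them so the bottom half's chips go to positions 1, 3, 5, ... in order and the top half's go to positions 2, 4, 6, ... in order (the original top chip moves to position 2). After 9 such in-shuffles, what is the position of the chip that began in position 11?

Track the chip's position through each in-shuffle:
11 → 22 → 9 → 18 → 1 → 2 → 4 → 8 → 16 → 32

32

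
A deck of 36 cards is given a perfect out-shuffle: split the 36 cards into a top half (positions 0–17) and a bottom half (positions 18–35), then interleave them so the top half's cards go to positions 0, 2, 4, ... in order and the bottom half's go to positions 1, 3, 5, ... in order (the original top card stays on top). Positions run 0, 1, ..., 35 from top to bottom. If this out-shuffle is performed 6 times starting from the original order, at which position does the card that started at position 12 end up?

Track the card's position through each out-shuffle:
12 → 24 → 13 → 26 → 17 → 34 → 33

33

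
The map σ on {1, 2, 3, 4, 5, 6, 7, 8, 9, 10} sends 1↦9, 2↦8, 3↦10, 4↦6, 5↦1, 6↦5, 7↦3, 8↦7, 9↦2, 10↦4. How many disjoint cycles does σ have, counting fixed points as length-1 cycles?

Cycle decomposition: (1 9 2 8 7 3 10 4 6 5).
1 cycle.

1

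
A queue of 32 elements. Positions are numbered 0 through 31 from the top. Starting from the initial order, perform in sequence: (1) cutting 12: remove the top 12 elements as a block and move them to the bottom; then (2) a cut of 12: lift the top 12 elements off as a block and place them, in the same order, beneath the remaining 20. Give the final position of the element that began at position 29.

Track the element from position 29 forward through each operation:
  after op 1 (cut 12): 29 → 17
  after op 2 (cut 12): 17 → 5

5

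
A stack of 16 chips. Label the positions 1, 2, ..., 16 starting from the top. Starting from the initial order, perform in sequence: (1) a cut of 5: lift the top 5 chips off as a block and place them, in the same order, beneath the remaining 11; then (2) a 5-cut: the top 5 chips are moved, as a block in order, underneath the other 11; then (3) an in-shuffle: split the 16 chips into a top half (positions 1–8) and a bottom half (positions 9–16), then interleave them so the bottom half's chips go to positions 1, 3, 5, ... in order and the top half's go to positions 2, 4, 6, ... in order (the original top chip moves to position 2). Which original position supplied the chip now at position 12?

Undo the operations in reverse order, starting from position 12:
  undo op 3 (in-shuffle, from top half): 12 ← 6
  undo op 2 (cut 5): 6 ← 11
  undo op 1 (cut 5): 11 ← 16
So the chip at position 12 came from original position 16.

16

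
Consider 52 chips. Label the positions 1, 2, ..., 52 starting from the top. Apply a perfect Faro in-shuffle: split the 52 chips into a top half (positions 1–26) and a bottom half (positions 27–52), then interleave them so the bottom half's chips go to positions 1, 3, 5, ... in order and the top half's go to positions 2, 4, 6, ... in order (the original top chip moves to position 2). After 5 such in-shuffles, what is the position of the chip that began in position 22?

15

Track the chip's position through each in-shuffle:
22 → 44 → 35 → 17 → 34 → 15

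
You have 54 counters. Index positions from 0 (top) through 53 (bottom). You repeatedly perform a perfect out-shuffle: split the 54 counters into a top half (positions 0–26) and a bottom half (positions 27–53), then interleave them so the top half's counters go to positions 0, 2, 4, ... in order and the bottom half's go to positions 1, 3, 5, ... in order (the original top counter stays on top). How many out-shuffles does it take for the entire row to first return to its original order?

52

The out-shuffle permutes the 54 positions with cycle lengths [1, 1, 52].
Every counter is home exactly when every cycle has completed a whole number of laps, i.e. after lcm(1, 52) = 52 out-shuffles.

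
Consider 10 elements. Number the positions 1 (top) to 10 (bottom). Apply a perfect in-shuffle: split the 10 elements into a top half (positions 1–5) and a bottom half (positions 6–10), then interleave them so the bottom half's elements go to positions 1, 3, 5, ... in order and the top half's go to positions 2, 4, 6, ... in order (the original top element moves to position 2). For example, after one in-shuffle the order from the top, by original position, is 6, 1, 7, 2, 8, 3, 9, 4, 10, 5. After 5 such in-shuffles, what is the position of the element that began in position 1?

10

Track the element's position through each in-shuffle:
1 → 2 → 4 → 8 → 5 → 10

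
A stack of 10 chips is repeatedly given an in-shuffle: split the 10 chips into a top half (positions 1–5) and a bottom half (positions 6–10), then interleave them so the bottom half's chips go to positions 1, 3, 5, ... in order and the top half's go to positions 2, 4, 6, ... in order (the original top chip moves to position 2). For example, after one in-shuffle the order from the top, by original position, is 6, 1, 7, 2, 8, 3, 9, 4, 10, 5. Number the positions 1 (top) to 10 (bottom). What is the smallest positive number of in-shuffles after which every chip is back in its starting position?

10

The in-shuffle permutes the 10 positions with cycle lengths [10].
Every chip is home exactly when every cycle has completed a whole number of laps, i.e. after lcm(10) = 10 in-shuffles.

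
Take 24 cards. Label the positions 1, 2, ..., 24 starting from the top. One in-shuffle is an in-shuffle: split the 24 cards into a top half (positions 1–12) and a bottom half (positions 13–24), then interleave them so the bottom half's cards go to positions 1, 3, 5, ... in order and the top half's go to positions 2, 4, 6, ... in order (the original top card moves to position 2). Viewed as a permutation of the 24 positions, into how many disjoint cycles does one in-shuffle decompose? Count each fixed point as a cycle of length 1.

Trace each unvisited position around until it returns:
(1 2 4 8 16 7 ... len 20) (5 10 20 15)
2 cycles in total.

2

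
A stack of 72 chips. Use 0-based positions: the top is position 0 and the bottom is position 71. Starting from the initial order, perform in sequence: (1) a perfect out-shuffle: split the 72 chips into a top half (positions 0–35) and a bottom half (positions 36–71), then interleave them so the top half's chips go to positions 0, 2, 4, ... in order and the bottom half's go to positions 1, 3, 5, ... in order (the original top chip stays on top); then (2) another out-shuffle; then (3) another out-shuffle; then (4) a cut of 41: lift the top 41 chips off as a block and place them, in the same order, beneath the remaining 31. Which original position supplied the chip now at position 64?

13

Undo the operations in reverse order, starting from position 64:
  undo op 4 (cut 41): 64 ← 33
  undo op 3 (out-shuffle, from bottom half): 33 ← 52
  undo op 2 (out-shuffle, from top half): 52 ← 26
  undo op 1 (out-shuffle, from top half): 26 ← 13
So the chip at position 64 came from original position 13.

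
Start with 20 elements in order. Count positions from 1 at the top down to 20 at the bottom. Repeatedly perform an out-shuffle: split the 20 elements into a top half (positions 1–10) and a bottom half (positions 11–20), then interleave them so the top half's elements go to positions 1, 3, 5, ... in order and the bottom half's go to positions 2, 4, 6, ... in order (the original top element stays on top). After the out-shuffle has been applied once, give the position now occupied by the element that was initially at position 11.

2

Track the element's position through each out-shuffle:
11 → 2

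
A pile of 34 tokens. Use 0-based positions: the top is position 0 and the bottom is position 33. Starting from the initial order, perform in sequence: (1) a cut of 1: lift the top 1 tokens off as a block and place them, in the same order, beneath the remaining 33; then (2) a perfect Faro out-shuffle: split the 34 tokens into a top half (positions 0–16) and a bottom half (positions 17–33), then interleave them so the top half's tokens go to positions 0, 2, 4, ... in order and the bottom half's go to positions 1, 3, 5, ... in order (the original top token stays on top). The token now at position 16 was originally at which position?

9

Undo the operations in reverse order, starting from position 16:
  undo op 2 (out-shuffle, from top half): 16 ← 8
  undo op 1 (cut 1): 8 ← 9
So the token at position 16 came from original position 9.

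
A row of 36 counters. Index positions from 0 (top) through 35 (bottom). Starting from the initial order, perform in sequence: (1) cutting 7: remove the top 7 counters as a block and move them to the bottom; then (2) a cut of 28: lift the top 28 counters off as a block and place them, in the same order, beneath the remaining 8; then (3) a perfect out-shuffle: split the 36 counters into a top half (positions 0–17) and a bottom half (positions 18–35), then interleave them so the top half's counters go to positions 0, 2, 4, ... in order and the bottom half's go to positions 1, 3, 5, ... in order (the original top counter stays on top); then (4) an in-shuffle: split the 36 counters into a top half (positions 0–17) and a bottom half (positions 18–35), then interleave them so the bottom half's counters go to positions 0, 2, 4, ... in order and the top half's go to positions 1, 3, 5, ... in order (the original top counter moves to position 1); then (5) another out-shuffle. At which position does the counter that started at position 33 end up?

25

Track the counter from position 33 forward through each operation:
  after op 1 (cut 7): 33 → 26
  after op 2 (cut 28): 26 → 34
  after op 3 (out-shuffle): 34 → 33
  after op 4 (in-shuffle): 33 → 30
  after op 5 (out-shuffle): 30 → 25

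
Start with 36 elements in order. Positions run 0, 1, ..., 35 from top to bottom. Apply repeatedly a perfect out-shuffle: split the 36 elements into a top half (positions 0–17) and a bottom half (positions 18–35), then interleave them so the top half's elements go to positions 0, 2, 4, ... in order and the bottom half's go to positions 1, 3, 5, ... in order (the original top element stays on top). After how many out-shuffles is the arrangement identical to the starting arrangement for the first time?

12

The out-shuffle permutes the 36 positions with cycle lengths [1, 1, 3, 3, 4, 12, 12].
Every element is home exactly when every cycle has completed a whole number of laps, i.e. after lcm(1, 3, 4, 12) = 12 out-shuffles.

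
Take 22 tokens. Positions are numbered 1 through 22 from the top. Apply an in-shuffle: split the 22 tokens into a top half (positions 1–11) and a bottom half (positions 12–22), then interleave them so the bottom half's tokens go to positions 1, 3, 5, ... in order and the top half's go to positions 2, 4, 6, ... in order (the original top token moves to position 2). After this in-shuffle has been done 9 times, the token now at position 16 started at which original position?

Work backwards from position 16, undoing one in-shuffle at a time:
16 ← 8 ← 4 ← 2 ← 1 ← 12 ← 6 ← 3 ← 13 ← 18
So the token now at position 16 started at position 18.

18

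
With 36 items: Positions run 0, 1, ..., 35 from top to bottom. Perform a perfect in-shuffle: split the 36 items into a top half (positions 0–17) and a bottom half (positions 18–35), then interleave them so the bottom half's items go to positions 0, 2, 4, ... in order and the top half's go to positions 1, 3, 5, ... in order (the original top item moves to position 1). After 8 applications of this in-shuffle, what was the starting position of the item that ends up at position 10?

Work backwards from position 10, undoing one in-shuffle at a time:
10 ← 23 ← 11 ← 5 ← 2 ← 19 ← 9 ← 4 ← 20
So the item now at position 10 started at position 20.

20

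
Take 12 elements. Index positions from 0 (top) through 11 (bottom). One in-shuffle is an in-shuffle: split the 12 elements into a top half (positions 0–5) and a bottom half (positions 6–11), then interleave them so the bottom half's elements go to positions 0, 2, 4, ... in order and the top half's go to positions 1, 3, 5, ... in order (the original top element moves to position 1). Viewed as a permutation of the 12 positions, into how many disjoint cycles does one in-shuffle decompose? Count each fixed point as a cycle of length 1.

Trace each unvisited position around until it returns:
(0 1 3 7 2 5 ... len 12)
1 cycle in total.

1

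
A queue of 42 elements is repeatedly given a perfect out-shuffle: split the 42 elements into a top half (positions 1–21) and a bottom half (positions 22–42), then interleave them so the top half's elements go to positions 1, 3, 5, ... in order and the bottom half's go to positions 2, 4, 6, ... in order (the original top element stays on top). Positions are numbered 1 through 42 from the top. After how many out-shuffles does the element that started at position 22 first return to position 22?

20

Follow position 22 under repeated out-shuffles:
22 → 2 → 3 → 5 → 9 → 17 → 33 → 24 → 6 → 11 → 21 → 41 → 40 → 38 → 34 → 26 → 10 → 19 → 37 → 32 → 22
It first returns after 20 out-shuffles.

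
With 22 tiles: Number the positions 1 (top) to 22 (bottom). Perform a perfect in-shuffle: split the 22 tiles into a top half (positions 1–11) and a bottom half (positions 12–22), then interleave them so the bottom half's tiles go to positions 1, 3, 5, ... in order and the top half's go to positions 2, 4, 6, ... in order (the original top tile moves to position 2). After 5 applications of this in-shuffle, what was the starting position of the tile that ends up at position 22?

5

Work backwards from position 22, undoing one in-shuffle at a time:
22 ← 11 ← 17 ← 20 ← 10 ← 5
So the tile now at position 22 started at position 5.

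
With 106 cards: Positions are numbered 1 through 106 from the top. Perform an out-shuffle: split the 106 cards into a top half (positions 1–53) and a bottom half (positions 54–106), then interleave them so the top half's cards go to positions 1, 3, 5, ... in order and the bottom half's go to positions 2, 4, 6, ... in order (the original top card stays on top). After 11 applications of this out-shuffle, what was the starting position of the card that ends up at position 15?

Work backwards from position 15, undoing one out-shuffle at a time:
15 ← 8 ← 57 ← 29 ← 15 ← 8 ← 57 ← 29 ← 15 ← 8 ← 57 ← 29
So the card now at position 15 started at position 29.

29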